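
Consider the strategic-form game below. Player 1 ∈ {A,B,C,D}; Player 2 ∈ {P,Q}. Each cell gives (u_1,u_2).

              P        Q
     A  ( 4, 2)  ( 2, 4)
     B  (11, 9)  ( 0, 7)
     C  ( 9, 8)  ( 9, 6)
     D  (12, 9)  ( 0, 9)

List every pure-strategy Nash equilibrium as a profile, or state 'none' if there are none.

PSNE = {(D,P)}

(A,P): not NE [P1→D gives 12>4; P2→Q gives 4>2]
(A,Q): not NE [P1→C gives 9>2]
(B,P): not NE [P1→D gives 12>11]
(B,Q): not NE [P1→C gives 9>0; P2→P gives 9>7]
(C,P): not NE [P1→D gives 12>9]
(C,Q): not NE [P2→P gives 8>6]
(D,P): NE
(D,Q): not NE [P1→C gives 9>0]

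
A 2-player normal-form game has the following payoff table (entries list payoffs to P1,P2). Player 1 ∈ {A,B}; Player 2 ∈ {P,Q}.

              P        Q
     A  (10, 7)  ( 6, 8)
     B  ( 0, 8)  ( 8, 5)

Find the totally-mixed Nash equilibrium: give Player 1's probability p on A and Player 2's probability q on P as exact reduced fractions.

(p,q) = (3/4, 1/6)

P1 indiff ⇒ q·10+(1-q)·6 = q·0+(1-q)·8 ⇒ q(10) = (1-q)(2) ⇒ q = 1/6
P2 indiff ⇒ p·7+(1-p)·8 = p·8+(1-p)·5 ⇒ p(-1) = (1-p)(-3) ⇒ p = 3/4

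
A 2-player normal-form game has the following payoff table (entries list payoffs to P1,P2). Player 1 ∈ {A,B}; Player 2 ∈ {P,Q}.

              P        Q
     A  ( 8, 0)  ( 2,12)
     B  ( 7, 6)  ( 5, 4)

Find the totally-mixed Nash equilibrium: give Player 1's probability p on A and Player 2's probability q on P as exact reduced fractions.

P1 mixes 1/7 on A; P2 mixes 3/4 on P

P1 indiff ⇒ q·8+(1-q)·2 = q·7+(1-q)·5 ⇒ q(1) = (1-q)(3) ⇒ q = 3/4
P2 indiff ⇒ p·0+(1-p)·6 = p·12+(1-p)·4 ⇒ p(-12) = (1-p)(-2) ⇒ p = 1/7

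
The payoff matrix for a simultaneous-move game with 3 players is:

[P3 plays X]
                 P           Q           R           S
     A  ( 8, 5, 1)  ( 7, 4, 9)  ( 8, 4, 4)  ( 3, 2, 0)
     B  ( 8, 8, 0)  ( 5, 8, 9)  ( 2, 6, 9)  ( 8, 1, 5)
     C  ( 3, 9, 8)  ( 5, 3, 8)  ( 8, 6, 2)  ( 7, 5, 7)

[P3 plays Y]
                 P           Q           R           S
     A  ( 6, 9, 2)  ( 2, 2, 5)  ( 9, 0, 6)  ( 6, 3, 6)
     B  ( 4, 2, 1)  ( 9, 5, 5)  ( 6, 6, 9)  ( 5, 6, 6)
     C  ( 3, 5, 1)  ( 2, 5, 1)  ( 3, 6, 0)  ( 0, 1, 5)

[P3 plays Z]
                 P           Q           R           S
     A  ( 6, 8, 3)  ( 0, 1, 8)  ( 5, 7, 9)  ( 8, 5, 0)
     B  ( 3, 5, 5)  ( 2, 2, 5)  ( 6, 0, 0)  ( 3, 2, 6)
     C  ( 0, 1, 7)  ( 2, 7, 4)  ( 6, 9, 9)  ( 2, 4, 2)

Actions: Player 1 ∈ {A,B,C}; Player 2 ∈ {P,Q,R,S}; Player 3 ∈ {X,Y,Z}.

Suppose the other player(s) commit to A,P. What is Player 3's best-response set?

argmax u_3 = {Z}

u_3(X vs A,P) = 1
u_3(Y vs A,P) = 2
u_3(Z vs A,P) = 3
max payoff 3 at {Z}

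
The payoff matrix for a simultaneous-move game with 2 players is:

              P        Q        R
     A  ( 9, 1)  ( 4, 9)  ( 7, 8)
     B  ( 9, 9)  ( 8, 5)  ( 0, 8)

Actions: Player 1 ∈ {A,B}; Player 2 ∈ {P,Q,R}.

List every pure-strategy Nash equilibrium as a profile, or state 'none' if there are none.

(A,P): not NE [P2→Q gives 9>1]
(A,Q): not NE [P1→B gives 8>4]
(A,R): not NE [P2→Q gives 9>8]
(B,P): NE
(B,Q): not NE [P2→P gives 9>5]
(B,R): not NE [P1→A gives 7>0; P2→P gives 9>8]

PSNE = {(B,P)}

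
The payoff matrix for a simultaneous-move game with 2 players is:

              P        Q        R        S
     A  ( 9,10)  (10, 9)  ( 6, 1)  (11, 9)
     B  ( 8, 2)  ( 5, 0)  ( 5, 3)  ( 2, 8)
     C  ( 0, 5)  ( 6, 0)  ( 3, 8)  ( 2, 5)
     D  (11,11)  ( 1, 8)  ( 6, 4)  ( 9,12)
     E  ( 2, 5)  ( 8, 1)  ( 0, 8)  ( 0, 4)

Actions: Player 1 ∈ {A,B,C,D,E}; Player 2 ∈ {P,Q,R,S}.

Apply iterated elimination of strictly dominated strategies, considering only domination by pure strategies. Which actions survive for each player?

IESDS → P1:{A,D} P2:{P,S}

P1 drop B (A beats it: P:9>8 Q:10>5 R:6>5 S:11>2)
P1 drop C (A beats it: P:9>0 Q:10>6 R:6>3 S:11>2)
P1 drop E (A beats it: P:9>2 Q:10>8 R:6>0 S:11>0)
P2 drop Q (P beats it: A:10>9 D:11>8)
P2 drop R (P beats it: A:10>1 D:11>4)
P1→{A,D} P2→{P,S}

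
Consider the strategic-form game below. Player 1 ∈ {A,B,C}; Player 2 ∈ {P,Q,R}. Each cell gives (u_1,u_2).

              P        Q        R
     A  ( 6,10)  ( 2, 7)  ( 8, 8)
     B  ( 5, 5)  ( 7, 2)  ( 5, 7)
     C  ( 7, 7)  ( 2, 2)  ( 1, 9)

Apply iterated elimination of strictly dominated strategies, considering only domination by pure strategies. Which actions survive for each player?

Remaining: P1:{A,C} P2:{P,R}

P2 drop Q (P beats it: A:10>7 B:5>2 C:7>2)
P1 drop B (A beats it: P:6>5 R:8>5)
P1→{A,C} P2→{P,R}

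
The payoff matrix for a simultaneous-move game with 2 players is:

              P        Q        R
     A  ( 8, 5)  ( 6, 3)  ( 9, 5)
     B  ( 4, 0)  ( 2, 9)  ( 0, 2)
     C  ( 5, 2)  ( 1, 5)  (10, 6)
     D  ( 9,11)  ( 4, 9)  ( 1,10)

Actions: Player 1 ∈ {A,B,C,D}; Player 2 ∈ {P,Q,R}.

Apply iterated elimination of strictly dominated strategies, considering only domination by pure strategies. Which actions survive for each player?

IESDS → P1:{A,C,D} P2:{P,R}

P1 drop B (A beats it: P:8>4 Q:6>2 R:9>0)
P2 drop Q (R beats it: A:5>3 C:6>5 D:10>9)
P1→{A,C,D} P2→{P,R}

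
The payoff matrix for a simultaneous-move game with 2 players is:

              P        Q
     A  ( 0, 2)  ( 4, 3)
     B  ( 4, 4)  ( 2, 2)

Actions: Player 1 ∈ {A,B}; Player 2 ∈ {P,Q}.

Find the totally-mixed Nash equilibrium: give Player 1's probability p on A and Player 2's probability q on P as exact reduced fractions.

P1 indiff ⇒ q·0+(1-q)·4 = q·4+(1-q)·2 ⇒ q(-4) = (1-q)(-2) ⇒ q = 1/3
P2 indiff ⇒ p·2+(1-p)·4 = p·3+(1-p)·2 ⇒ p(-1) = (1-p)(-2) ⇒ p = 2/3

p=2/3, q=1/3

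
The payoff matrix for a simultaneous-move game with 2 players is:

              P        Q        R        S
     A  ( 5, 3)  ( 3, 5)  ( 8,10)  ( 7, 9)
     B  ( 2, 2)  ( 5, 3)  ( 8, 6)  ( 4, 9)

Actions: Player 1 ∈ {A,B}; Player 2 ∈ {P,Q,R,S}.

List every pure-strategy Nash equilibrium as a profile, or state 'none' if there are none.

(A,P): not NE [P2→R gives 10>3]
(A,Q): not NE [P1→B gives 5>3; P2→R gives 10>5]
(A,R): NE
(A,S): not NE [P2→R gives 10>9]
(B,P): not NE [P1→A gives 5>2; P2→S gives 9>2]
(B,Q): not NE [P2→S gives 9>3]
(B,R): not NE [P2→S gives 9>6]
(B,S): not NE [P1→A gives 7>4]

Nash profiles: (A,R)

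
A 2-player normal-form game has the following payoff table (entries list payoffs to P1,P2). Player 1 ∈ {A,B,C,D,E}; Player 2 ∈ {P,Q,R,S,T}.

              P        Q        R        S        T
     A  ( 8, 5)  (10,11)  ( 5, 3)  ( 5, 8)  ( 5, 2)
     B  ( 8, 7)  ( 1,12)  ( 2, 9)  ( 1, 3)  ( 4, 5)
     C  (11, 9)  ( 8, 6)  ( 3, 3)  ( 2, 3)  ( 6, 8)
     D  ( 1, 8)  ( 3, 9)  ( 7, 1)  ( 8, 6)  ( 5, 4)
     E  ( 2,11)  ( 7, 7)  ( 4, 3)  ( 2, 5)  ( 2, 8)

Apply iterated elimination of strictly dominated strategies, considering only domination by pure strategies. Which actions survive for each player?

P1 drop B (C beats it: P:11>8 Q:8>1 R:3>2 S:2>1 T:6>4)
P1 drop E (A beats it: P:8>2 Q:10>7 R:5>4 S:5>2 T:5>2)
P2 drop R (P beats it: A:5>3 C:9>3 D:8>1)
P2 drop S (Q beats it: A:11>8 C:6>3 D:9>6)
P1 drop D (C beats it: P:11>1 Q:8>3 T:6>5)
P2 drop T (P beats it: A:5>2 C:9>8)
P1→{A,C} P2→{P,Q}

Remaining: P1:{A,C} P2:{P,Q}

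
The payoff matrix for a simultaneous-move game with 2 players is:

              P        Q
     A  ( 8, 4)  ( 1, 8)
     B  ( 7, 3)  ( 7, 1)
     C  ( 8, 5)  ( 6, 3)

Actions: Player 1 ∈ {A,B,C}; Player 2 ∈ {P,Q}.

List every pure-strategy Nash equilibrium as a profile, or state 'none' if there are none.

(A,P): not NE [P2→Q gives 8>4]
(A,Q): not NE [P1→B gives 7>1]
(B,P): not NE [P1→C gives 8>7]
(B,Q): not NE [P2→P gives 3>1]
(C,P): NE
(C,Q): not NE [P1→B gives 7>6; P2→P gives 5>3]

Nash profiles: (C,P)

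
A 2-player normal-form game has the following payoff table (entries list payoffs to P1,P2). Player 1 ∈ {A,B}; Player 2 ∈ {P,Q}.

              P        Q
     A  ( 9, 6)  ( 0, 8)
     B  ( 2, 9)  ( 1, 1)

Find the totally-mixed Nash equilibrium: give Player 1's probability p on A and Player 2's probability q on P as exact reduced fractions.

P1 mixes 4/5 on A; P2 mixes 1/8 on P

P1 indiff ⇒ q·9+(1-q)·0 = q·2+(1-q)·1 ⇒ q(7) = (1-q)(1) ⇒ q = 1/8
P2 indiff ⇒ p·6+(1-p)·9 = p·8+(1-p)·1 ⇒ p(-2) = (1-p)(-8) ⇒ p = 4/5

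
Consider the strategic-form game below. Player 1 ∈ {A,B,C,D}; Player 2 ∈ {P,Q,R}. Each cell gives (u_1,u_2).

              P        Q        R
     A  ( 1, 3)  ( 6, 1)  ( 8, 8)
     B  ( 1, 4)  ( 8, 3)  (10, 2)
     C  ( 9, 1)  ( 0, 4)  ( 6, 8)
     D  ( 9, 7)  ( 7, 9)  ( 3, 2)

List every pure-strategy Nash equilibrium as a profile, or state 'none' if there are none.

(A,P): not NE [P1→D gives 9>1; P2→R gives 8>3]
(A,Q): not NE [P1→B gives 8>6; P2→R gives 8>1]
(A,R): not NE [P1→B gives 10>8]
(B,P): not NE [P1→D gives 9>1]
(B,Q): not NE [P2→P gives 4>3]
(B,R): not NE [P2→P gives 4>2]
(C,P): not NE [P2→R gives 8>1]
(C,Q): not NE [P1→B gives 8>0; P2→R gives 8>4]
(C,R): not NE [P1→B gives 10>6]
(D,P): not NE [P2→Q gives 9>7]
(D,Q): not NE [P1→B gives 8>7]
(D,R): not NE [P1→B gives 10>3; P2→Q gives 9>2]

Equilibria: none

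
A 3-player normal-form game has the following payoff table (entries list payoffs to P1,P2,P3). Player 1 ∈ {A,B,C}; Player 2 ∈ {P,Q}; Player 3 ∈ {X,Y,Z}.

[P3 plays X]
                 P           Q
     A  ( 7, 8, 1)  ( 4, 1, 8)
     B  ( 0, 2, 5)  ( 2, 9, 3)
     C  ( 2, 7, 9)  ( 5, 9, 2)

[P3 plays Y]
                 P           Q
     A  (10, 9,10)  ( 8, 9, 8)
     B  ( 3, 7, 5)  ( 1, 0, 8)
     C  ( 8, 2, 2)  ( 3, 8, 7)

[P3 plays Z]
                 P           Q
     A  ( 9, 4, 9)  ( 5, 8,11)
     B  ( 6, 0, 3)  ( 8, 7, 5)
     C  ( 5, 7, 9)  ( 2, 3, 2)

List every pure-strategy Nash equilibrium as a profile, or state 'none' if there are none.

Nash profiles: (A,P,Y)

(A,P,X): not NE [P3→Y gives 10>1]
(A,P,Y): NE
(A,P,Z): not NE [P2→Q gives 8>4; P3→Y gives 10>9]
(A,Q,X): not NE [P1→C gives 5>4; P2→P gives 8>1; P3→Z gives 11>8]
(A,Q,Y): not NE [P3→Z gives 11>8]
(A,Q,Z): not NE [P1→B gives 8>5]
(B,P,X): not NE [P1→A gives 7>0; P2→Q gives 9>2]
(B,P,Y): not NE [P1→A gives 10>3]
(B,P,Z): not NE [P1→A gives 9>6; P2→Q gives 7>0; P3→Y gives 5>3]
(B,Q,X): not NE [P1→C gives 5>2; P3→Y gives 8>3]
(B,Q,Y): not NE [P1→A gives 8>1; P2→P gives 7>0]
(B,Q,Z): not NE [P3→Y gives 8>5]
(C,P,X): not NE [P1→A gives 7>2; P2→Q gives 9>7]
(C,P,Y): not NE [P1→A gives 10>8; P2→Q gives 8>2; P3→Z gives 9>2]
(C,P,Z): not NE [P1→A gives 9>5]
(C,Q,X): not NE [P3→Y gives 7>2]
(C,Q,Y): not NE [P1→A gives 8>3]
(C,Q,Z): not NE [P1→B gives 8>2; P2→P gives 7>3; P3→Y gives 7>2]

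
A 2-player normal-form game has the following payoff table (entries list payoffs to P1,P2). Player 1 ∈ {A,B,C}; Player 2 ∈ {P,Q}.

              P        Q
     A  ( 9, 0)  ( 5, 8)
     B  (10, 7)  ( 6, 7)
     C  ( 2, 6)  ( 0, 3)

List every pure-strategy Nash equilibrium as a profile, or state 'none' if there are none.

NE set: (B,P), (B,Q)

(A,P): not NE [P1→B gives 10>9; P2→Q gives 8>0]
(A,Q): not NE [P1→B gives 6>5]
(B,P): NE
(B,Q): NE
(C,P): not NE [P1→B gives 10>2]
(C,Q): not NE [P1→B gives 6>0; P2→P gives 6>3]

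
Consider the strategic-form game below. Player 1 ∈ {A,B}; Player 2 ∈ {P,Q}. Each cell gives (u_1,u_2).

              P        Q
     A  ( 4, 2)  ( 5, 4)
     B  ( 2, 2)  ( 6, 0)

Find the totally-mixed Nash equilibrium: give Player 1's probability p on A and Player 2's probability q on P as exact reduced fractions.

p=1/2, q=1/3

P1 indiff ⇒ q·4+(1-q)·5 = q·2+(1-q)·6 ⇒ q(2) = (1-q)(1) ⇒ q = 1/3
P2 indiff ⇒ p·2+(1-p)·2 = p·4+(1-p)·0 ⇒ p(-2) = (1-p)(-2) ⇒ p = 1/2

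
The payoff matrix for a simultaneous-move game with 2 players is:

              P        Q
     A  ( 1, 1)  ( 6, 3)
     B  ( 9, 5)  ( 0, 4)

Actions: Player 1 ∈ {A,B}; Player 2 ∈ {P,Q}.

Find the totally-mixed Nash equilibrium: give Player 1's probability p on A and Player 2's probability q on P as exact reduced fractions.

P1 indiff ⇒ q·1+(1-q)·6 = q·9+(1-q)·0 ⇒ q(-8) = (1-q)(-6) ⇒ q = 3/7
P2 indiff ⇒ p·1+(1-p)·5 = p·3+(1-p)·4 ⇒ p(-2) = (1-p)(-1) ⇒ p = 1/3

p=1/3, q=3/7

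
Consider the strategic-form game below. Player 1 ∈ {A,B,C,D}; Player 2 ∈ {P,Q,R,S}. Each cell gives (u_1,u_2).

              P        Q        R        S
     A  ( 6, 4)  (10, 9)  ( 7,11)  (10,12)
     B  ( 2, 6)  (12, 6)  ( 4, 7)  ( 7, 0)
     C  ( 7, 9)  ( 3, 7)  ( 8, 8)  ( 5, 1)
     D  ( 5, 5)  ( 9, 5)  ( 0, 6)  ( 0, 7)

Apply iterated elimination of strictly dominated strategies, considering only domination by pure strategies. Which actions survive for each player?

Survivors P1:{A,C} P2:{P,R,S}

P1 drop D (A beats it: P:6>5 Q:10>9 R:7>0 S:10>0)
P2 drop Q (R beats it: A:11>9 B:7>6 C:8>7)
P1 drop B (A beats it: P:6>2 R:7>4 S:10>7)
P1→{A,C} P2→{P,R,S}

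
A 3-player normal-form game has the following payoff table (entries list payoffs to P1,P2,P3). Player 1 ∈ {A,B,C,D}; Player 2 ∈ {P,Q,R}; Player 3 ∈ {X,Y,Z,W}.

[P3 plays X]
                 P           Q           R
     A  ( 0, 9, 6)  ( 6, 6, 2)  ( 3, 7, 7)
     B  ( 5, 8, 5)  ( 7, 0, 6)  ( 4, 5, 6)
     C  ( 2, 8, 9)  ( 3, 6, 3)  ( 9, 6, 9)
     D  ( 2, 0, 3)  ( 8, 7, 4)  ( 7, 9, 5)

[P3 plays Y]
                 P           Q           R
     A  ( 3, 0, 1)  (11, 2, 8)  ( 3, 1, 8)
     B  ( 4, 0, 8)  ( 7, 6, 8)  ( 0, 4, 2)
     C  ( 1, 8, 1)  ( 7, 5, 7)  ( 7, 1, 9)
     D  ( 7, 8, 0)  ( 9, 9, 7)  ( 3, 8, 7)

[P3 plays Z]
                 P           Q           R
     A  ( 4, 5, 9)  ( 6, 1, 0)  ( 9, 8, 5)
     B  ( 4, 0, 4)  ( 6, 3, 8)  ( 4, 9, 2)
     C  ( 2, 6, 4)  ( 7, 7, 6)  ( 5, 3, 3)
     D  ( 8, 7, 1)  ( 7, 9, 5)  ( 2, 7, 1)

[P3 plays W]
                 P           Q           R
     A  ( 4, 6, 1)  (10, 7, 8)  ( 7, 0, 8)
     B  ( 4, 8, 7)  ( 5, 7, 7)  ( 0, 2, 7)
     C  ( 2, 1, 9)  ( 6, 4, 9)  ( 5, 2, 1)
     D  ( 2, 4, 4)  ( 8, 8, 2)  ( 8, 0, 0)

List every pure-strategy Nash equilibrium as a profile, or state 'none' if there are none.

PSNE = {(A,Q,Y), (A,Q,W)}

(A,P,X): not NE [P1→B gives 5>0; P3→Z gives 9>6]
(A,P,Y): not NE [P1→D gives 7>3; P2→Q gives 2>0; P3→Z gives 9>1]
(A,P,Z): not NE [P1→D gives 8>4; P2→R gives 8>5]
(A,P,W): not NE [P2→Q gives 7>6; P3→Z gives 9>1]
(A,Q,X): not NE [P1→D gives 8>6; P2→P gives 9>6; P3→W gives 8>2]
(A,Q,Y): NE
(A,Q,Z): not NE [P1→D gives 7>6; P2→R gives 8>1; P3→W gives 8>0]
(A,Q,W): NE
(A,R,X): not NE [P1→C gives 9>3; P2→P gives 9>7; P3→W gives 8>7]
(A,R,Y): not NE [P1→C gives 7>3; P2→Q gives 2>1]
(A,R,Z): not NE [P3→W gives 8>5]
(A,R,W): not NE [P1→D gives 8>7; P2→Q gives 7>0]
(B,P,X): not NE [P3→Y gives 8>5]
(B,P,Y): not NE [P1→D gives 7>4; P2→Q gives 6>0]
(B,P,Z): not NE [P1→D gives 8>4; P2→R gives 9>0; P3→Y gives 8>4]
(B,P,W): not NE [P3→Y gives 8>7]
(B,Q,X): not NE [P1→D gives 8>7; P2→P gives 8>0; P3→Z gives 8>6]
(B,Q,Y): not NE [P1→A gives 11>7]
(B,Q,Z): not NE [P1→D gives 7>6; P2→R gives 9>3]
(B,Q,W): not NE [P1→A gives 10>5; P2→P gives 8>7; P3→Z gives 8>7]
(B,R,X): not NE [P1→C gives 9>4; P2→P gives 8>5; P3→W gives 7>6]
(B,R,Y): not NE [P1→C gives 7>0; P2→Q gives 6>4; P3→W gives 7>2]
(B,R,Z): not NE [P1→A gives 9>4; P3→W gives 7>2]
(B,R,W): not NE [P1→D gives 8>0; P2→P gives 8>2]
(C,P,X): not NE [P1→B gives 5>2]
(C,P,Y): not NE [P1→D gives 7>1; P3→W gives 9>1]
(C,P,Z): not NE [P1→D gives 8>2; P2→Q gives 7>6; P3→W gives 9>4]
(C,P,W): not NE [P1→B gives 4>2; P2→Q gives 4>1]
(C,Q,X): not NE [P1→D gives 8>3; P2→P gives 8>6; P3→W gives 9>3]
(C,Q,Y): not NE [P1→A gives 11>7; P2→P gives 8>5; P3→W gives 9>7]
(C,Q,Z): not NE [P3→W gives 9>6]
(C,Q,W): not NE [P1→A gives 10>6]
(C,R,X): not NE [P2→P gives 8>6]
(C,R,Y): not NE [P2→P gives 8>1]
(C,R,Z): not NE [P1→A gives 9>5; P2→Q gives 7>3; P3→Y gives 9>3]
(C,R,W): not NE [P1→D gives 8>5; P2→Q gives 4>2; P3→Y gives 9>1]
(D,P,X): not NE [P1→B gives 5>2; P2→R gives 9>0; P3→W gives 4>3]
(D,P,Y): not NE [P2→Q gives 9>8; P3→W gives 4>0]
(D,P,Z): not NE [P2→Q gives 9>7; P3→W gives 4>1]
(D,P,W): not NE [P1→B gives 4>2; P2→Q gives 8>4]
(D,Q,X): not NE [P2→R gives 9>7; P3→Y gives 7>4]
(D,Q,Y): not NE [P1→A gives 11>9]
(D,Q,Z): not NE [P3→Y gives 7>5]
(D,Q,W): not NE [P1→A gives 10>8; P3→Y gives 7>2]
(D,R,X): not NE [P1→C gives 9>7; P3→Y gives 7>5]
(D,R,Y): not NE [P1→C gives 7>3; P2→Q gives 9>8]
(D,R,Z): not NE [P1→A gives 9>2; P2→Q gives 9>7; P3→Y gives 7>1]
(D,R,W): not NE [P2→Q gives 8>0; P3→Y gives 7>0]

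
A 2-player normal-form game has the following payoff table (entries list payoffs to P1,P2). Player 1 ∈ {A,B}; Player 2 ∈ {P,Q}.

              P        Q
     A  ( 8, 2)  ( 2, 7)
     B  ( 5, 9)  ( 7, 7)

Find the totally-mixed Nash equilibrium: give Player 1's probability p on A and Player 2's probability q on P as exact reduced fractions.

P1 mixes 2/7 on A; P2 mixes 5/8 on P

P1 indiff ⇒ q·8+(1-q)·2 = q·5+(1-q)·7 ⇒ q(3) = (1-q)(5) ⇒ q = 5/8
P2 indiff ⇒ p·2+(1-p)·9 = p·7+(1-p)·7 ⇒ p(-5) = (1-p)(-2) ⇒ p = 2/7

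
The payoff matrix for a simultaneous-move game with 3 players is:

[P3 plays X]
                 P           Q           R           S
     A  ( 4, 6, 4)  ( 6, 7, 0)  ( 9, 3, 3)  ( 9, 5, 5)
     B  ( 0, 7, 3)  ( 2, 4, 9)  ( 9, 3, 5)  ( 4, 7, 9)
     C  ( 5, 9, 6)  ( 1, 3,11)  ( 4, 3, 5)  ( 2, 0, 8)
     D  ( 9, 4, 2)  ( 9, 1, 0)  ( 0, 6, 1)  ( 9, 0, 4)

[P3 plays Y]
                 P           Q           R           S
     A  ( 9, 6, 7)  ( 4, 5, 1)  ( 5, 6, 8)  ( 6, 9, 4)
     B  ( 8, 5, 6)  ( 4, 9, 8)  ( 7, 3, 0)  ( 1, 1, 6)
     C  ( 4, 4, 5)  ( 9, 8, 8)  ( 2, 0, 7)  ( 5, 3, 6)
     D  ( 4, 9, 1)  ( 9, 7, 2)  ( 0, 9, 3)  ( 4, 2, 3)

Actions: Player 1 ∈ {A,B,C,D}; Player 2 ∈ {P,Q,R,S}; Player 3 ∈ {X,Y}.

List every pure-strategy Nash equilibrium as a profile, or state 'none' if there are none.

(A,P,X): not NE [P1→D gives 9>4; P2→Q gives 7>6; P3→Y gives 7>4]
(A,P,Y): not NE [P2→S gives 9>6]
(A,Q,X): not NE [P1→D gives 9>6; P3→Y gives 1>0]
(A,Q,Y): not NE [P1→D gives 9>4; P2→S gives 9>5]
(A,R,X): not NE [P2→Q gives 7>3; P3→Y gives 8>3]
(A,R,Y): not NE [P1→B gives 7>5; P2→S gives 9>6]
(A,S,X): not NE [P2→Q gives 7>5]
(A,S,Y): not NE [P3→X gives 5>4]
(B,P,X): not NE [P1→D gives 9>0; P3→Y gives 6>3]
(B,P,Y): not NE [P1→A gives 9>8; P2→Q gives 9>5]
(B,Q,X): not NE [P1→D gives 9>2; P2→S gives 7>4]
(B,Q,Y): not NE [P1→D gives 9>4; P3→X gives 9>8]
(B,R,X): not NE [P2→S gives 7>3]
(B,R,Y): not NE [P2→Q gives 9>3; P3→X gives 5>0]
(B,S,X): not NE [P1→D gives 9>4]
(B,S,Y): not NE [P1→A gives 6>1; P2→Q gives 9>1; P3→X gives 9>6]
(C,P,X): not NE [P1→D gives 9>5]
(C,P,Y): not NE [P1→A gives 9>4; P2→Q gives 8>4; P3→X gives 6>5]
(C,Q,X): not NE [P1→D gives 9>1; P2→P gives 9>3]
(C,Q,Y): not NE [P3→X gives 11>8]
(C,R,X): not NE [P1→B gives 9>4; P2→P gives 9>3; P3→Y gives 7>5]
(C,R,Y): not NE [P1→B gives 7>2; P2→Q gives 8>0]
(C,S,X): not NE [P1→D gives 9>2; P2→P gives 9>0]
(C,S,Y): not NE [P1→A gives 6>5; P2→Q gives 8>3; P3→X gives 8>6]
(D,P,X): not NE [P2→R gives 6>4]
(D,P,Y): not NE [P1→A gives 9>4; P3→X gives 2>1]
(D,Q,X): not NE [P2→R gives 6>1; P3→Y gives 2>0]
(D,Q,Y): not NE [P2→R gives 9>7]
(D,R,X): not NE [P1→B gives 9>0; P3→Y gives 3>1]
(D,R,Y): not NE [P1→B gives 7>0]
(D,S,X): not NE [P2→R gives 6>0]
(D,S,Y): not NE [P1→A gives 6>4; P2→R gives 9>2; P3→X gives 4>3]

No pure NE.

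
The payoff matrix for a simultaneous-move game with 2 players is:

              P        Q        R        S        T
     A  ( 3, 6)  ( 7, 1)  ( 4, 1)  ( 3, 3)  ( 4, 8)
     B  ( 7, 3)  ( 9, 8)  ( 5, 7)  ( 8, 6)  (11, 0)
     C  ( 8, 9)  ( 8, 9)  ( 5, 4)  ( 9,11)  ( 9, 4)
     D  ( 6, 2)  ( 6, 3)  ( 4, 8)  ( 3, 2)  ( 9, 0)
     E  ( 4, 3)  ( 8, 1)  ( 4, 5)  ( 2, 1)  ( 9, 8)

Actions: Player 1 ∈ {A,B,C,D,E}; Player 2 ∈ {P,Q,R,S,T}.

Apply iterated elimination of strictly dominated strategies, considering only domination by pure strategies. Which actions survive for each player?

IESDS → P1:{B,C} P2:{Q,S}

P1 drop A (B beats it: P:7>3 Q:9>7 R:5>4 S:8>3 T:11>4)
P1 drop D (B beats it: P:7>6 Q:9>6 R:5>4 S:8>3 T:11>9)
P1 drop E (B beats it: P:7>4 Q:9>8 R:5>4 S:8>2 T:11>9)
P2 drop P (S beats it: B:6>3 C:11>9)
P2 drop R (Q beats it: B:8>7 C:9>4)
P2 drop T (Q beats it: B:8>0 C:9>4)
P1→{B,C} P2→{Q,S}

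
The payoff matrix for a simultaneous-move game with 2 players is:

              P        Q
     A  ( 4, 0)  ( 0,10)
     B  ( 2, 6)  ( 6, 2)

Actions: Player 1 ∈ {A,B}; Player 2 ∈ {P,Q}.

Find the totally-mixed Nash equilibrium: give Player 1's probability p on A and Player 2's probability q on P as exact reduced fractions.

P1 mixes 2/7 on A; P2 mixes 3/4 on P

P1 indiff ⇒ q·4+(1-q)·0 = q·2+(1-q)·6 ⇒ q(2) = (1-q)(6) ⇒ q = 3/4
P2 indiff ⇒ p·0+(1-p)·6 = p·10+(1-p)·2 ⇒ p(-10) = (1-p)(-4) ⇒ p = 2/7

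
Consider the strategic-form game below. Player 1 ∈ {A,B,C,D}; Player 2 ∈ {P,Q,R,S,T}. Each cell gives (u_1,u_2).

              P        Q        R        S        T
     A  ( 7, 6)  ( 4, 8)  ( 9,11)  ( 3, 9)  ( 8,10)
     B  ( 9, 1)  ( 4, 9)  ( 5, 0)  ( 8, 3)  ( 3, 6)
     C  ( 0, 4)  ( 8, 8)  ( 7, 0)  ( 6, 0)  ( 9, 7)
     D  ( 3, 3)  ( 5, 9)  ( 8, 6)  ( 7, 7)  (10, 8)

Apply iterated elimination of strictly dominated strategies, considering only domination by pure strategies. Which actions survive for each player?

P2 drop P (Q beats it: A:8>6 B:9>1 C:8>4 D:9>3)
P2 drop S (T beats it: A:10>9 B:6>3 C:7>0 D:8>7)
P1 drop B (C beats it: Q:8>4 R:7>5 T:9>3)
P1→{A,C,D} P2→{Q,R,T}

Survivors P1:{A,C,D} P2:{Q,R,T}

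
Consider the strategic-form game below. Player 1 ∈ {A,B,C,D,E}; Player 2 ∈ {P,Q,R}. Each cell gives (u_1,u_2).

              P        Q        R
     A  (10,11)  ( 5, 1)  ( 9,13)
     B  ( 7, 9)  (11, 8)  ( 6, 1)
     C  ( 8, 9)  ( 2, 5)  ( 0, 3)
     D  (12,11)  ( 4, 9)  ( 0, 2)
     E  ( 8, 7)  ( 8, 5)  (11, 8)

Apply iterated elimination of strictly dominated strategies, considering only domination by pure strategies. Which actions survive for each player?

IESDS → P1:{A,D,E} P2:{P,R}

P1 drop C (A beats it: P:10>8 Q:5>2 R:9>0)
P2 drop Q (P beats it: A:11>1 B:9>8 D:11>9 E:7>5)
P1 drop B (A beats it: P:10>7 R:9>6)
P1→{A,D,E} P2→{P,R}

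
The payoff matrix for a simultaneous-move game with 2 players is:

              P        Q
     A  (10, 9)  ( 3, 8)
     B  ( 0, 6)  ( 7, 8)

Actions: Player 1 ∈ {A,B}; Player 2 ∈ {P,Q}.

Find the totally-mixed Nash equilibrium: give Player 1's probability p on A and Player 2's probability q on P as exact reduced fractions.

P1 mixes 2/3 on A; P2 mixes 2/7 on P

P1 indiff ⇒ q·10+(1-q)·3 = q·0+(1-q)·7 ⇒ q(10) = (1-q)(4) ⇒ q = 2/7
P2 indiff ⇒ p·9+(1-p)·6 = p·8+(1-p)·8 ⇒ p(1) = (1-p)(2) ⇒ p = 2/3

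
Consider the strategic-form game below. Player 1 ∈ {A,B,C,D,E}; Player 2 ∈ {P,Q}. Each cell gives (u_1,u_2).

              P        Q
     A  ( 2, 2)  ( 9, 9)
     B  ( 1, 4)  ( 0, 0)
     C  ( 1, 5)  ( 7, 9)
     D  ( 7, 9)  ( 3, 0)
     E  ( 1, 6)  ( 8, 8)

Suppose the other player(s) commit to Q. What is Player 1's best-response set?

u_1(A vs Q) = 9
u_1(B vs Q) = 0
u_1(C vs Q) = 7
u_1(D vs Q) = 3
u_1(E vs Q) = 8
max payoff 9 at {A}

argmax u_1 = {A}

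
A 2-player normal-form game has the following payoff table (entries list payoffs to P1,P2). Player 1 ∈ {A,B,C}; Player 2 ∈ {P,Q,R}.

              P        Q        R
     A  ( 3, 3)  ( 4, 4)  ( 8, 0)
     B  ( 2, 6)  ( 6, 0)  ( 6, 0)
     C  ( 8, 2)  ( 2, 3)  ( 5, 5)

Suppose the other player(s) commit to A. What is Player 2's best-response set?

u_2(P vs A) = 3
u_2(Q vs A) = 4
u_2(R vs A) = 0
max payoff 4 at {Q}

argmax u_2 = {Q}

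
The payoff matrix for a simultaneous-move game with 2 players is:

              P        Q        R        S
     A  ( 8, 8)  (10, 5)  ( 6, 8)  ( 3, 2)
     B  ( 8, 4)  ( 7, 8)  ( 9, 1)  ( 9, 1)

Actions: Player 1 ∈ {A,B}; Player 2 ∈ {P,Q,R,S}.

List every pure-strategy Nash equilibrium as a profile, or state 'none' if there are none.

NE set: (A,P)

(A,P): NE
(A,Q): not NE [P2→R gives 8>5]
(A,R): not NE [P1→B gives 9>6]
(A,S): not NE [P1→B gives 9>3; P2→R gives 8>2]
(B,P): not NE [P2→Q gives 8>4]
(B,Q): not NE [P1→A gives 10>7]
(B,R): not NE [P2→Q gives 8>1]
(B,S): not NE [P2→Q gives 8>1]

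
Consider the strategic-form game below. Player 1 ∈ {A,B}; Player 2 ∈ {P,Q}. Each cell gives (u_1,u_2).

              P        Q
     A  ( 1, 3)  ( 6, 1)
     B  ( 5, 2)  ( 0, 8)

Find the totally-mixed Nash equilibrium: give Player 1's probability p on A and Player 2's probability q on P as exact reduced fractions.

P1 mixes 3/4 on A; P2 mixes 3/5 on P

P1 indiff ⇒ q·1+(1-q)·6 = q·5+(1-q)·0 ⇒ q(-4) = (1-q)(-6) ⇒ q = 3/5
P2 indiff ⇒ p·3+(1-p)·2 = p·1+(1-p)·8 ⇒ p(2) = (1-p)(6) ⇒ p = 3/4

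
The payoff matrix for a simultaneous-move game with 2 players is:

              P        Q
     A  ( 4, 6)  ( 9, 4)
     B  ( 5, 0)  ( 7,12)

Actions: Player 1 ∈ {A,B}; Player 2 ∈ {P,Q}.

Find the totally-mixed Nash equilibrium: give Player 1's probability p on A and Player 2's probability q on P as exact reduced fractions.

P1 indiff ⇒ q·4+(1-q)·9 = q·5+(1-q)·7 ⇒ q(-1) = (1-q)(-2) ⇒ q = 2/3
P2 indiff ⇒ p·6+(1-p)·0 = p·4+(1-p)·12 ⇒ p(2) = (1-p)(12) ⇒ p = 6/7

P1 mixes 6/7 on A; P2 mixes 2/3 on P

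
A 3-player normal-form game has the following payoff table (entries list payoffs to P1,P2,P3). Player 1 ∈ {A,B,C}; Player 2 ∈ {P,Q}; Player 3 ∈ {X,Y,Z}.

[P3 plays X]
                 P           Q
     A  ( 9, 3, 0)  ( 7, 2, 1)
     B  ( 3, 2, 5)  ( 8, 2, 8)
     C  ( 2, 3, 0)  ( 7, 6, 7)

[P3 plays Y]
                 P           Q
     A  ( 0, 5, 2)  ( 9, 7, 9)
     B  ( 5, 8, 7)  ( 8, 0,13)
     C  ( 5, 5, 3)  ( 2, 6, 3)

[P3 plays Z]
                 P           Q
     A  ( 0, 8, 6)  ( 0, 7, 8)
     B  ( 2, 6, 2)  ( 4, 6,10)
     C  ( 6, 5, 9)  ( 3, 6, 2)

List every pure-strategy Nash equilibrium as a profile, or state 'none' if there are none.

(A,P,X): not NE [P3→Z gives 6>0]
(A,P,Y): not NE [P1→C gives 5>0; P2→Q gives 7>5; P3→Z gives 6>2]
(A,P,Z): not NE [P1→C gives 6>0]
(A,Q,X): not NE [P1→B gives 8>7; P2→P gives 3>2; P3→Y gives 9>1]
(A,Q,Y): NE
(A,Q,Z): not NE [P1→B gives 4>0; P2→P gives 8>7; P3→Y gives 9>8]
(B,P,X): not NE [P1→A gives 9>3; P3→Y gives 7>5]
(B,P,Y): NE
(B,P,Z): not NE [P1→C gives 6>2; P3→Y gives 7>2]
(B,Q,X): not NE [P3→Y gives 13>8]
(B,Q,Y): not NE [P1→A gives 9>8; P2→P gives 8>0]
(B,Q,Z): not NE [P3→Y gives 13>10]
(C,P,X): not NE [P1→A gives 9>2; P2→Q gives 6>3; P3→Z gives 9>0]
(C,P,Y): not NE [P2→Q gives 6>5; P3→Z gives 9>3]
(C,P,Z): not NE [P2→Q gives 6>5]
(C,Q,X): not NE [P1→B gives 8>7]
(C,Q,Y): not NE [P1→A gives 9>2; P3→X gives 7>3]
(C,Q,Z): not NE [P1→B gives 4>3; P3→X gives 7>2]

NE set: (A,Q,Y), (B,P,Y)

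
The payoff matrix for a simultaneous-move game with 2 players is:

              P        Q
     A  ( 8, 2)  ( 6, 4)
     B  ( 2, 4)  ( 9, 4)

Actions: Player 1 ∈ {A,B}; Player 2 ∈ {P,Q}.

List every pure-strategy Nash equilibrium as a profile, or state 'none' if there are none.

(A,P): not NE [P2→Q gives 4>2]
(A,Q): not NE [P1→B gives 9>6]
(B,P): not NE [P1→A gives 8>2]
(B,Q): NE

NE set: (B,Q)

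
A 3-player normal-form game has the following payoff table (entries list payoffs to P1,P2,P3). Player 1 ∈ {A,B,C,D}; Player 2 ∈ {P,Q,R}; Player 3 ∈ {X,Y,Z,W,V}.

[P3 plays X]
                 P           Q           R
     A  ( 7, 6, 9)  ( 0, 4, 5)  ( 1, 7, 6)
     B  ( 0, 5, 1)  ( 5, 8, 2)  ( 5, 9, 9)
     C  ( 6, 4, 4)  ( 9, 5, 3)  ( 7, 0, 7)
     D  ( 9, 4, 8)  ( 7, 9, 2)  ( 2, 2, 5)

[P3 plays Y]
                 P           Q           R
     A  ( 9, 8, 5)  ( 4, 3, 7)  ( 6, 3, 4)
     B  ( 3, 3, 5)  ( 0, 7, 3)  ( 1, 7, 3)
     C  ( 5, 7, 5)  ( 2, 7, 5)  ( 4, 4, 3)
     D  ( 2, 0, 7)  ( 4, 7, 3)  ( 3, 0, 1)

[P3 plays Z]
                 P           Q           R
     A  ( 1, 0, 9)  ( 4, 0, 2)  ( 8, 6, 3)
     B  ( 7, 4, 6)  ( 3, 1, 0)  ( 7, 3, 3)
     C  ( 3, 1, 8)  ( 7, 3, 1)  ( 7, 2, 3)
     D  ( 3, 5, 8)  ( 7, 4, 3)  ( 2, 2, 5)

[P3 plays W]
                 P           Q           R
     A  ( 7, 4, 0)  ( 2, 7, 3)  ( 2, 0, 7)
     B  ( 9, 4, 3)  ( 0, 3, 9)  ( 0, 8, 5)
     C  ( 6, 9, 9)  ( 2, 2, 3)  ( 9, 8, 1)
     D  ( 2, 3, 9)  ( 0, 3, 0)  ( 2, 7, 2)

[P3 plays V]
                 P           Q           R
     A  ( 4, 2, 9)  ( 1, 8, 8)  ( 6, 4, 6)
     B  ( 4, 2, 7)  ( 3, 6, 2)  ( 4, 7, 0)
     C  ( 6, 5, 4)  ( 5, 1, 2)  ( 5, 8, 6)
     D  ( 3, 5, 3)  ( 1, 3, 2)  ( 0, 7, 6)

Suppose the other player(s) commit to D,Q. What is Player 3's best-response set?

BR_3 = {Y,Z}

u_3(X vs D,Q) = 2
u_3(Y vs D,Q) = 3
u_3(Z vs D,Q) = 3
u_3(W vs D,Q) = 0
u_3(V vs D,Q) = 2
max payoff 3 at {Y,Z}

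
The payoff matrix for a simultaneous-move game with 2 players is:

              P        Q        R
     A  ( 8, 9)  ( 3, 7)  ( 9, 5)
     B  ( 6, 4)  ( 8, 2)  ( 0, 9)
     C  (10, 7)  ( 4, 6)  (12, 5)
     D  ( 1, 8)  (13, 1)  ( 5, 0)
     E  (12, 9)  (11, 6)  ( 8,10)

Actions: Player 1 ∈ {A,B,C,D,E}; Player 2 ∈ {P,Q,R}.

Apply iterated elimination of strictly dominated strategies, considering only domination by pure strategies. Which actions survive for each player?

IESDS → P1:{C,E} P2:{P,R}

P1 drop A (C beats it: P:10>8 Q:4>3 R:12>9)
P1 drop B (E beats it: P:12>6 Q:11>8 R:8>0)
P2 drop Q (P beats it: C:7>6 D:8>1 E:9>6)
P1 drop D (C beats it: P:10>1 R:12>5)
P1→{C,E} P2→{P,R}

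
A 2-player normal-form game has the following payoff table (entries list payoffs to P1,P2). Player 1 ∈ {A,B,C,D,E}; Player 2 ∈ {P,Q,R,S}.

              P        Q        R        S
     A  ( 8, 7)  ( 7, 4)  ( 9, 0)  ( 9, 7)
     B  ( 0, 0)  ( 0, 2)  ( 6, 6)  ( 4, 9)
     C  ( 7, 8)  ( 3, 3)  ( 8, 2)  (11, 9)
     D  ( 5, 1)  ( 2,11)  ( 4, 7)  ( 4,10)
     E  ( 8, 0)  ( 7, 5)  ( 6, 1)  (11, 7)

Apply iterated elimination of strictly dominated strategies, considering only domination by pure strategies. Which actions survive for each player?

IESDS → P1:{A,C,E} P2:{P,S}

P1 drop B (A beats it: P:8>0 Q:7>0 R:9>6 S:9>4)
P1 drop D (A beats it: P:8>5 Q:7>2 R:9>4 S:9>4)
P2 drop Q (S beats it: A:7>4 C:9>3 E:7>5)
P2 drop R (S beats it: A:7>0 C:9>2 E:7>1)
P1→{A,C,E} P2→{P,S}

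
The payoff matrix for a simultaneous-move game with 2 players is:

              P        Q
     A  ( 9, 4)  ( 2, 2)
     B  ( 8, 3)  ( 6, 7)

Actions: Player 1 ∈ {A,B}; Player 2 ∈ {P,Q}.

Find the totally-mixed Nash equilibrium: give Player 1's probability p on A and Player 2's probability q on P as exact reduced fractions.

p=2/3, q=4/5

P1 indiff ⇒ q·9+(1-q)·2 = q·8+(1-q)·6 ⇒ q(1) = (1-q)(4) ⇒ q = 4/5
P2 indiff ⇒ p·4+(1-p)·3 = p·2+(1-p)·7 ⇒ p(2) = (1-p)(4) ⇒ p = 2/3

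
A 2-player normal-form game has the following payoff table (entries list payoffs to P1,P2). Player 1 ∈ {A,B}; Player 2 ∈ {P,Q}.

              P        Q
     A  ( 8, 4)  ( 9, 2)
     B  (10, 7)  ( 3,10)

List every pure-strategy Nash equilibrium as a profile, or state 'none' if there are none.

No pure NE.

(A,P): not NE [P1→B gives 10>8]
(A,Q): not NE [P2→P gives 4>2]
(B,P): not NE [P2→Q gives 10>7]
(B,Q): not NE [P1→A gives 9>3]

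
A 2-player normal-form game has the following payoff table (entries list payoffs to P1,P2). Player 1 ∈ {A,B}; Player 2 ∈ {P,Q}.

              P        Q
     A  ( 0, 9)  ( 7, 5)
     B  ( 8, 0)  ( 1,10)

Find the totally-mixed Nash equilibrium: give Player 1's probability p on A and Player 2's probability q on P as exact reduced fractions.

P1 indiff ⇒ q·0+(1-q)·7 = q·8+(1-q)·1 ⇒ q(-8) = (1-q)(-6) ⇒ q = 3/7
P2 indiff ⇒ p·9+(1-p)·0 = p·5+(1-p)·10 ⇒ p(4) = (1-p)(10) ⇒ p = 5/7

(p,q) = (5/7, 3/7)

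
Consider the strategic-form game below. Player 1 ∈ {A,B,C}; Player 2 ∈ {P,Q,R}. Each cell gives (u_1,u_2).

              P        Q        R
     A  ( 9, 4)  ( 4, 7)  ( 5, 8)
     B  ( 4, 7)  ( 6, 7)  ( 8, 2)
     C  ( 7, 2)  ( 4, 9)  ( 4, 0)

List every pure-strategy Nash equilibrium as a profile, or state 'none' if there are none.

NE set: (B,Q)

(A,P): not NE [P2→R gives 8>4]
(A,Q): not NE [P1→B gives 6>4; P2→R gives 8>7]
(A,R): not NE [P1→B gives 8>5]
(B,P): not NE [P1→A gives 9>4]
(B,Q): NE
(B,R): not NE [P2→Q gives 7>2]
(C,P): not NE [P1→A gives 9>7; P2→Q gives 9>2]
(C,Q): not NE [P1→B gives 6>4]
(C,R): not NE [P1→B gives 8>4; P2→Q gives 9>0]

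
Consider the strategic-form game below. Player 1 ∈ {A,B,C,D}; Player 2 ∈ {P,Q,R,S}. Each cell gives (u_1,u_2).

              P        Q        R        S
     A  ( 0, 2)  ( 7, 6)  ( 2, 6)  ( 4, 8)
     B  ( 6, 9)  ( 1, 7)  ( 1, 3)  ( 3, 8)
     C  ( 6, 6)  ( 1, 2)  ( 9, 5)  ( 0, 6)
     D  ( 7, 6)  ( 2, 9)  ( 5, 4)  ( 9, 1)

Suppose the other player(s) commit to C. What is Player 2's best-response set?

u_2(P vs C) = 6
u_2(Q vs C) = 2
u_2(R vs C) = 5
u_2(S vs C) = 6
max payoff 6 at {P,S}

BR_2 = {P,S}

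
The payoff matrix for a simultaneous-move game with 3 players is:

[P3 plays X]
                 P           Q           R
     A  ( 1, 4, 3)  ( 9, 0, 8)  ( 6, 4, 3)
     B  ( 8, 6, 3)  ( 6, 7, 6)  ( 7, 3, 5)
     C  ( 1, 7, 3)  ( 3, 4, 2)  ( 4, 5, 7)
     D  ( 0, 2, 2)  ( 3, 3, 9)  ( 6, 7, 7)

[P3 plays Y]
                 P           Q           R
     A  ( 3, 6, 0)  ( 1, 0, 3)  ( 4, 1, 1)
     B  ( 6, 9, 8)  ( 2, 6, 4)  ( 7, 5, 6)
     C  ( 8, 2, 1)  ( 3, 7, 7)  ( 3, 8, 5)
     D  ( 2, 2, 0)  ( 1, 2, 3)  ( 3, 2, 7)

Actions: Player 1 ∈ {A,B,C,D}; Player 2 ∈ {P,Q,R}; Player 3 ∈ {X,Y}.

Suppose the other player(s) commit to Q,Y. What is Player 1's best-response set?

u_1(A vs Q,Y) = 1
u_1(B vs Q,Y) = 2
u_1(C vs Q,Y) = 3
u_1(D vs Q,Y) = 1
max payoff 3 at {C}

P1 best: {C}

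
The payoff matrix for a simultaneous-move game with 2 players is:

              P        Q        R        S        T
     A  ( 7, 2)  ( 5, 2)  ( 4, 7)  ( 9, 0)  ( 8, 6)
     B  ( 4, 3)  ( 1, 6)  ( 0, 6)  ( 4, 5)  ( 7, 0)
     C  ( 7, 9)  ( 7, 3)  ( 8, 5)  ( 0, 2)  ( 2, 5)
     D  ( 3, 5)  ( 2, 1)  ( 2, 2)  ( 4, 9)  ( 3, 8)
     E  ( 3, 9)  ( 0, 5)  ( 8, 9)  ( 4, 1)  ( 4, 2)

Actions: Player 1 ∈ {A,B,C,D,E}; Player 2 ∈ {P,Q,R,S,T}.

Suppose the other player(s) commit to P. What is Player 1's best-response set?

P1 best: {A,C}

u_1(A vs P) = 7
u_1(B vs P) = 4
u_1(C vs P) = 7
u_1(D vs P) = 3
u_1(E vs P) = 3
max payoff 7 at {A,C}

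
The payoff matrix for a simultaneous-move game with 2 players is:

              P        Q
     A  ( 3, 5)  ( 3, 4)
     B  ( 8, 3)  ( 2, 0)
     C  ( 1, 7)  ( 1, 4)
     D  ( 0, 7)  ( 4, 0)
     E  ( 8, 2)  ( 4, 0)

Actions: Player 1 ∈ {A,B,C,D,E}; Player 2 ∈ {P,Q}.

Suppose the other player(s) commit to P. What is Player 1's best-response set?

u_1(A vs P) = 3
u_1(B vs P) = 8
u_1(C vs P) = 1
u_1(D vs P) = 0
u_1(E vs P) = 8
max payoff 8 at {B,E}

P1 best: {B,E}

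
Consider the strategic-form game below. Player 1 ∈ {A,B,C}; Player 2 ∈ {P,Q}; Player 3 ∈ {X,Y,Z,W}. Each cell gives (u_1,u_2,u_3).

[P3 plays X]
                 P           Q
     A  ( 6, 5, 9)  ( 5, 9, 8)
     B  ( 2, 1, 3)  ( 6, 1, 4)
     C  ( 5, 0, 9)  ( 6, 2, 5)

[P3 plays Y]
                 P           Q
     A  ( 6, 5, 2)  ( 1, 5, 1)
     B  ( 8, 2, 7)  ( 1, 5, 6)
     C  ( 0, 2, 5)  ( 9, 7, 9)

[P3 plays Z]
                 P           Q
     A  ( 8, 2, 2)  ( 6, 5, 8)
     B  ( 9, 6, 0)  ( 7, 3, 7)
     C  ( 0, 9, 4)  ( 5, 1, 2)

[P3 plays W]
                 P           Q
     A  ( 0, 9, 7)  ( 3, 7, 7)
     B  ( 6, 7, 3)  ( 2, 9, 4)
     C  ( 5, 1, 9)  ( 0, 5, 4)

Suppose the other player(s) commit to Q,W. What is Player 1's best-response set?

u_1(A vs Q,W) = 3
u_1(B vs Q,W) = 2
u_1(C vs Q,W) = 0
max payoff 3 at {A}

BR_1 = {A}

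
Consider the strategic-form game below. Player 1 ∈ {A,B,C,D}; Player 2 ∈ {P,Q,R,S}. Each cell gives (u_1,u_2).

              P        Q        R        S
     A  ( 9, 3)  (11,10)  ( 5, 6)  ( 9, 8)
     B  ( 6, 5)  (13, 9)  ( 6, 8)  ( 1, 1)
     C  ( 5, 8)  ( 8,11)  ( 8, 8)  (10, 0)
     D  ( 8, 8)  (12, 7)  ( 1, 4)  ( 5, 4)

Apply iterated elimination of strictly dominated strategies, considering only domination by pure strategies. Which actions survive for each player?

IESDS → P1:{A,B,D} P2:{P,Q}

P2 drop R (Q beats it: A:10>6 B:9>8 C:11>8 D:7>4)
P2 drop S (Q beats it: A:10>8 B:9>1 C:11>0 D:7>4)
P1 drop C (A beats it: P:9>5 Q:11>8)
P1→{A,B,D} P2→{P,Q}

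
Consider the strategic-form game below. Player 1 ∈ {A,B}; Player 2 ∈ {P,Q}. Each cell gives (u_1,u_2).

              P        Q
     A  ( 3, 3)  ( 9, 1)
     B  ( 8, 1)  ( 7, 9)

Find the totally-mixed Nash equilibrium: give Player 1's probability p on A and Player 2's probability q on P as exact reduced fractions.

P1 indiff ⇒ q·3+(1-q)·9 = q·8+(1-q)·7 ⇒ q(-5) = (1-q)(-2) ⇒ q = 2/7
P2 indiff ⇒ p·3+(1-p)·1 = p·1+(1-p)·9 ⇒ p(2) = (1-p)(8) ⇒ p = 4/5

P1 mixes 4/5 on A; P2 mixes 2/7 on P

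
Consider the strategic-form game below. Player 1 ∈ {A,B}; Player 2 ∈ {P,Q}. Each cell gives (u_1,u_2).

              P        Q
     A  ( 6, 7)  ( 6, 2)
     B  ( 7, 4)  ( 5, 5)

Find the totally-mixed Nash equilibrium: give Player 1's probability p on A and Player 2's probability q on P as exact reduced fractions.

(p,q) = (1/6, 1/2)

P1 indiff ⇒ q·6+(1-q)·6 = q·7+(1-q)·5 ⇒ q(-1) = (1-q)(-1) ⇒ q = 1/2
P2 indiff ⇒ p·7+(1-p)·4 = p·2+(1-p)·5 ⇒ p(5) = (1-p)(1) ⇒ p = 1/6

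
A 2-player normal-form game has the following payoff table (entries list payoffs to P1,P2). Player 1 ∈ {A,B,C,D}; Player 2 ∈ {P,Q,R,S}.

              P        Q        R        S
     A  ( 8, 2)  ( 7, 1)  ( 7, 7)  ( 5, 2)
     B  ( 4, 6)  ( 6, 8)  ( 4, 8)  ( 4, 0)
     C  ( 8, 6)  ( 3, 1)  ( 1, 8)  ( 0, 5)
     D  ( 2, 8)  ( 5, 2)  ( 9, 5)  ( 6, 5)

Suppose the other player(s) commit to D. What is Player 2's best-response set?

u_2(P vs D) = 8
u_2(Q vs D) = 2
u_2(R vs D) = 5
u_2(S vs D) = 5
max payoff 8 at {P}

P2 best: {P}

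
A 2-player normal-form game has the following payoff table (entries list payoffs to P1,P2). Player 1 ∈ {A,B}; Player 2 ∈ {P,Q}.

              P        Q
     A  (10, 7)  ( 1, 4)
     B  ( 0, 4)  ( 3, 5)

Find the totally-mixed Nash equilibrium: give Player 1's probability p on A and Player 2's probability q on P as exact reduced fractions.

P1 indiff ⇒ q·10+(1-q)·1 = q·0+(1-q)·3 ⇒ q(10) = (1-q)(2) ⇒ q = 1/6
P2 indiff ⇒ p·7+(1-p)·4 = p·4+(1-p)·5 ⇒ p(3) = (1-p)(1) ⇒ p = 1/4

(p,q) = (1/4, 1/6)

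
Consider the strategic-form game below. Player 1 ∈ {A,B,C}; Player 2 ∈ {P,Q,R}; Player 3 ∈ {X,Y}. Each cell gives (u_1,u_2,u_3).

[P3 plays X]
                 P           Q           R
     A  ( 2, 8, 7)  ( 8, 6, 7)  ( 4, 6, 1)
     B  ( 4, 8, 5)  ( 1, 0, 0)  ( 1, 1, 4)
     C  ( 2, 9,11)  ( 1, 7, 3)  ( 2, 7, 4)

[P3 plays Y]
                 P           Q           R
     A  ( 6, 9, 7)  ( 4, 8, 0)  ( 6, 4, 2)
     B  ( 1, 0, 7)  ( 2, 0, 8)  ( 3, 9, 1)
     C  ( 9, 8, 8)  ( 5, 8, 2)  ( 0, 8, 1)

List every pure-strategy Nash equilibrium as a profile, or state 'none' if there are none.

(A,P,X): not NE [P1→B gives 4>2]
(A,P,Y): not NE [P1→C gives 9>6]
(A,Q,X): not NE [P2→P gives 8>6]
(A,Q,Y): not NE [P1→C gives 5>4; P2→P gives 9>8; P3→X gives 7>0]
(A,R,X): not NE [P2→P gives 8>6; P3→Y gives 2>1]
(A,R,Y): not NE [P2→P gives 9>4]
(B,P,X): not NE [P3→Y gives 7>5]
(B,P,Y): not NE [P1→C gives 9>1; P2→R gives 9>0]
(B,Q,X): not NE [P1→A gives 8>1; P2→P gives 8>0; P3→Y gives 8>0]
(B,Q,Y): not NE [P1→C gives 5>2; P2→R gives 9>0]
(B,R,X): not NE [P1→A gives 4>1; P2→P gives 8>1]
(B,R,Y): not NE [P1→A gives 6>3; P3→X gives 4>1]
(C,P,X): not NE [P1→B gives 4>2]
(C,P,Y): not NE [P3→X gives 11>8]
(C,Q,X): not NE [P1→A gives 8>1; P2→P gives 9>7]
(C,Q,Y): not NE [P3→X gives 3>2]
(C,R,X): not NE [P1→A gives 4>2; P2→P gives 9>7]
(C,R,Y): not NE [P1→A gives 6>0; P3→X gives 4>1]

No pure NE.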